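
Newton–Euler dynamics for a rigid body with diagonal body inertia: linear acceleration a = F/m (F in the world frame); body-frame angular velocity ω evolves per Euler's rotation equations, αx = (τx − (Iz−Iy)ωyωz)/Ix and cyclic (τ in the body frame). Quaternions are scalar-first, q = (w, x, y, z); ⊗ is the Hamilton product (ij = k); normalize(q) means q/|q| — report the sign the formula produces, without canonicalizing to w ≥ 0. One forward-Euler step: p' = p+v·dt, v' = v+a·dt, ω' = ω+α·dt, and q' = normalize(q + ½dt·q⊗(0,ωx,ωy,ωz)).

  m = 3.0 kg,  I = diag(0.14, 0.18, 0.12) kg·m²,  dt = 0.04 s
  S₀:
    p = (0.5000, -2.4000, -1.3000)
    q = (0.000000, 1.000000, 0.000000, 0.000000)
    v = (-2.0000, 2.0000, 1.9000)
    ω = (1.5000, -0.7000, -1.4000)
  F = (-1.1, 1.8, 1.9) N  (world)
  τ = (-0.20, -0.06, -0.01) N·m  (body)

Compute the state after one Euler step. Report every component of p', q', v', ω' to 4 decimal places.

p' = (0.4200, -2.3200, -1.2240)
q' = (-0.0300, 0.9991, 0.0280, -0.0140)
v' = (-2.0147, 2.0240, 1.9253)
ω' = (1.4597, -0.7040, -1.3893)

new position p' = (0.4200, -2.3200, -1.2240)
v' = v + a·dt = (-2.0147, 2.0240, 1.9253)
(τ − ω×Iω)/I = (-1.0086, -0.1000, 0.2667)
ω' = ω + α·dt = (1.4597, -0.7040, -1.3893)
Hamilton product q⊗(0,ω) = (-1.5000000, 0.0000000, 1.4000000, -0.7000000)
updated quaternion q' = (-0.0300, 0.9991, 0.0280, -0.0140)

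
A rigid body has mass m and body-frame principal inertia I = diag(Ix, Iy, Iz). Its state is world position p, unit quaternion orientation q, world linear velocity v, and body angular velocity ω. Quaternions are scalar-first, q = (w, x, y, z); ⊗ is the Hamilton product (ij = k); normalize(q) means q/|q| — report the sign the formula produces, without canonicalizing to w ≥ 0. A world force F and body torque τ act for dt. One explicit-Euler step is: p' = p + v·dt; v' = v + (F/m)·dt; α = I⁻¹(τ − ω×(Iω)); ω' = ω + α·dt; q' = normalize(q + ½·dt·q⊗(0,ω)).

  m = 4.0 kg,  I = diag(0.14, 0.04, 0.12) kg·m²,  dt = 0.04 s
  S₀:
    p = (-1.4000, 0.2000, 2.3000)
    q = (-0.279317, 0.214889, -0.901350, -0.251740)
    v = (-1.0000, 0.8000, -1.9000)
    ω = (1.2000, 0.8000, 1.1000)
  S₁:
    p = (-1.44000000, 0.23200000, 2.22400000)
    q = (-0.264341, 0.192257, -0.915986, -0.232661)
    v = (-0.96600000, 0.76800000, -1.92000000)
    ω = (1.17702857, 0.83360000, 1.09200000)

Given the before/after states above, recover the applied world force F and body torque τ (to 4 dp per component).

F = (3.4000, -3.2000, -2.0000)
τ = (-0.0100, 0.0600, -0.1200)

rate change Δω = (-0.02297143, 0.03360000, -0.00800000)
gyro term ω₀×Iω₀ = (0.0704, 0.0264, -0.0960)
τ = I·(Δω/dt) + ω₀×(Iω₀) = (-0.0100, 0.0600, -0.1200)
Δv = v₁−v₀ = (0.03400000, -0.03200000, -0.02000000)
F = m·Δv/dt = (3.4000, -3.2000, -2.0000)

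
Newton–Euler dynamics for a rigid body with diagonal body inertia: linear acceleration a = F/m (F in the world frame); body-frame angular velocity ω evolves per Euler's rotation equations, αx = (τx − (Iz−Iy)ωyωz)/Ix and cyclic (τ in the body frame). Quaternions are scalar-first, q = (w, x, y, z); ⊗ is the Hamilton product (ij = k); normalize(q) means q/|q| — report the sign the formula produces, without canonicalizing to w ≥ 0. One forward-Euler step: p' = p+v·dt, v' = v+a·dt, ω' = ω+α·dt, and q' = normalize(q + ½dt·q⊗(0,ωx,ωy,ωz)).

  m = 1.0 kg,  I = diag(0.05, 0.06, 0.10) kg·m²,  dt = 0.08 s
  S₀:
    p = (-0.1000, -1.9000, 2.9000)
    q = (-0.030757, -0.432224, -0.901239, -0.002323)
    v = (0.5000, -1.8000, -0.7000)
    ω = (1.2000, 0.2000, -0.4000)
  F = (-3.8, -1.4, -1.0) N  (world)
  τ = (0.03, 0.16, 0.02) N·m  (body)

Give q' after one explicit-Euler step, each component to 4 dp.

q⊗(0,ω) = (0.6979874, 0.3240518, -0.1818286, 1.0073448)
q' = normalize(q + ½dt·q⊗(0,ω)) = (-0.0028, -0.4187, -0.9073, 0.0379)

q' = (-0.0028, -0.4187, -0.9073, 0.0379)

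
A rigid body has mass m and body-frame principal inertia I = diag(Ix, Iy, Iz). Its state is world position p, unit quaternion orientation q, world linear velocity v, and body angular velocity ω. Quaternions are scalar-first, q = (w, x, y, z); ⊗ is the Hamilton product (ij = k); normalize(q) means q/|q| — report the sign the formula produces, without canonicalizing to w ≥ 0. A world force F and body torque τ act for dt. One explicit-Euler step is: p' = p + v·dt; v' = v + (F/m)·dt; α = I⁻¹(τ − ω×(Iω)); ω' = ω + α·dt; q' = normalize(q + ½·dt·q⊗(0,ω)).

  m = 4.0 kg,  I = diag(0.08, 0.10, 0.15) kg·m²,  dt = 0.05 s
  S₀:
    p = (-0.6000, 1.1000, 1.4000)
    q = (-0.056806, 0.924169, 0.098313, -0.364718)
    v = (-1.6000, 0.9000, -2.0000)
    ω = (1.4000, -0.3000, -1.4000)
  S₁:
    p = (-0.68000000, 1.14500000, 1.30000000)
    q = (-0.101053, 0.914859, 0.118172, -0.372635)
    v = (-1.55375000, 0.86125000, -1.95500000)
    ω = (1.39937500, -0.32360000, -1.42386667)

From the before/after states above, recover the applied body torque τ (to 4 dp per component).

Δω = ω₁−ω₀ = (-0.00062500, -0.02360000, -0.02386667)
τ = I·(Δω/dt) + ω₀×(Iω₀) = (0.0200, 0.0900, -0.0800)

τ = (0.0200, 0.0900, -0.0800)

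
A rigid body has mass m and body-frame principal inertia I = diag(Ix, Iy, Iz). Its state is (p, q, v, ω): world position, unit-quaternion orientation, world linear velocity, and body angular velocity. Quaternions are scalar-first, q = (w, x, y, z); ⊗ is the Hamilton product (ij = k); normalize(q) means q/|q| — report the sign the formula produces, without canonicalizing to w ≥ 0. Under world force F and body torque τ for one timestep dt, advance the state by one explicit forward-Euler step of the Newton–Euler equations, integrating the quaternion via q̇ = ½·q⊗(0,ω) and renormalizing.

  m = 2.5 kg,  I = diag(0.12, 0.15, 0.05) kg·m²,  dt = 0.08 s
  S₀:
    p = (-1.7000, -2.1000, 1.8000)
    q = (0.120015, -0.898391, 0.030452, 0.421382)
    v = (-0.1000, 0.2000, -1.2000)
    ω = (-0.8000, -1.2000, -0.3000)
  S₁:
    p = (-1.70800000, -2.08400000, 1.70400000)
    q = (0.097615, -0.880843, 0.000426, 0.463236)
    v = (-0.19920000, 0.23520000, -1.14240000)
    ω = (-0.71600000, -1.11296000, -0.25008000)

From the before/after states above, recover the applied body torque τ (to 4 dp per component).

Δω = ω₁−ω₀ = (0.08400000, 0.08704000, 0.04992000)
precession coupling = (-0.0360, 0.0168, 0.0288)
I·α + gyro = (0.0900, 0.1800, 0.0600)

τ = (0.0900, 0.1800, 0.0600)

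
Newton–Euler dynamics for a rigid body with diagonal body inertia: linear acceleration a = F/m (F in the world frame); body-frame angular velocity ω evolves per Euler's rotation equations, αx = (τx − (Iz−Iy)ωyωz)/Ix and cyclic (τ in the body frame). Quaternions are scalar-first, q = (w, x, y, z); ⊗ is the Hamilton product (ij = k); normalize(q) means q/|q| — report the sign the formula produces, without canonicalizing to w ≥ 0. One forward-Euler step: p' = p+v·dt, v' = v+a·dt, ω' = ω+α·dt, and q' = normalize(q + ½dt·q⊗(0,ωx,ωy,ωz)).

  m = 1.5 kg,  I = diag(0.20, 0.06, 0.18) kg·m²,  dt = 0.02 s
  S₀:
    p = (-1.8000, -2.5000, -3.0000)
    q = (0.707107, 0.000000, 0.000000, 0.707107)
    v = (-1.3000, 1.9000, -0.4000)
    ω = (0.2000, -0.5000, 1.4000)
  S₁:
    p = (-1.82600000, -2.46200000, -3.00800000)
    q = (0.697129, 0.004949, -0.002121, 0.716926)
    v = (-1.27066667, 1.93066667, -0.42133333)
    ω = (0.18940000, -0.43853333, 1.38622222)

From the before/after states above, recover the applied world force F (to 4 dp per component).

v₁ − v₀ = (0.02933333, 0.03066667, -0.02133333)
F = m·Δv/dt = (2.2000, 2.3000, -1.6000)

F = (2.2000, 2.3000, -1.6000)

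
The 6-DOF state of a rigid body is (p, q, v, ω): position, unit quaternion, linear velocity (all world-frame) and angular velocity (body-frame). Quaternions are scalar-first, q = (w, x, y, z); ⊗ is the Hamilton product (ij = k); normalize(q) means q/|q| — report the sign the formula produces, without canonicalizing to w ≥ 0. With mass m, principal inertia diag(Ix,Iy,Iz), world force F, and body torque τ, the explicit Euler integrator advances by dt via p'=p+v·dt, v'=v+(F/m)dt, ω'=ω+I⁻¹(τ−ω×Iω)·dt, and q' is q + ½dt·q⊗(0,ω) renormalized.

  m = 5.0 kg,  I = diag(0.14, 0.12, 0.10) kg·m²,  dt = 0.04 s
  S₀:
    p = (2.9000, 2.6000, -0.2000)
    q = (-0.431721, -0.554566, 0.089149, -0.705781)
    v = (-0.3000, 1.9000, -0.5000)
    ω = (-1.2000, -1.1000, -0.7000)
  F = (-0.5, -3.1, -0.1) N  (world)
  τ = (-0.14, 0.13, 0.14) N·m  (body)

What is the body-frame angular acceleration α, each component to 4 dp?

ω×(Iω) gyroscopic = (-0.0154, 0.0336, -0.0264)
α = I⁻¹(τ − ω×Iω) = (-0.8900, 0.8033, 1.6640)

α = (-0.8900, 0.8033, 1.6640)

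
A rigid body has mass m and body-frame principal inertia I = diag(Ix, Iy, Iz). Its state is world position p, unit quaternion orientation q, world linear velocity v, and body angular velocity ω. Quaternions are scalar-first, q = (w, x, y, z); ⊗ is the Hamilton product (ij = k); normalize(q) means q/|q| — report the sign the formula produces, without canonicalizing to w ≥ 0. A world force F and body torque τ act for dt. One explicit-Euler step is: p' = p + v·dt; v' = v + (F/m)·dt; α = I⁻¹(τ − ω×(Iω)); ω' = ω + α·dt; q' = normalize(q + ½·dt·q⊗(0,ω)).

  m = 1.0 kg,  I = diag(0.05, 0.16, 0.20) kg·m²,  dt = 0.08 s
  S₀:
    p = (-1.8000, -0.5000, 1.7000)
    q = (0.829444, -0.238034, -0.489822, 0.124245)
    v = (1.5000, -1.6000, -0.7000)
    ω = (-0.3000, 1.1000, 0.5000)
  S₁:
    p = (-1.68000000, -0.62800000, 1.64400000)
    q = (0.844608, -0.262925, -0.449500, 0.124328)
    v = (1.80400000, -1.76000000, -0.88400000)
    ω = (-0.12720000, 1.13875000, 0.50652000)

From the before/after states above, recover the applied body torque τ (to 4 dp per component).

τ = (0.1300, 0.1000, -0.0200)

rate change Δω = (0.17280000, 0.03875000, 0.00652000)
gyro term ω₀×Iω₀ = (0.0220, 0.0225, -0.0363)
I·α + gyro = (0.1300, 0.1000, -0.0200)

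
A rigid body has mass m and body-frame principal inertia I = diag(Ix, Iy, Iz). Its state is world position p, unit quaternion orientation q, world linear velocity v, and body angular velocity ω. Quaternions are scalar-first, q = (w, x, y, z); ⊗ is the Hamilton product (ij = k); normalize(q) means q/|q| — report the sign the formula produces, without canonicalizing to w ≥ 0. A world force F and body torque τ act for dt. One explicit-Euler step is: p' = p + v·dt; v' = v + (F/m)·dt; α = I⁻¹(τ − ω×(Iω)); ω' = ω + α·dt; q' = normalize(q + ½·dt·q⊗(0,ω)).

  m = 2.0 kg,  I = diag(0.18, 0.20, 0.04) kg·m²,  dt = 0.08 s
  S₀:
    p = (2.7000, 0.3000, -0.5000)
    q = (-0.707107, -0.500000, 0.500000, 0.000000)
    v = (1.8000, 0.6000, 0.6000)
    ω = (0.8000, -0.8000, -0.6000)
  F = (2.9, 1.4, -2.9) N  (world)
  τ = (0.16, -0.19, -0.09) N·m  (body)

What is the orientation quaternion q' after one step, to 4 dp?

q' = (-0.6742, -0.5339, 0.5100, 0.0169)

q⊗(0,ω) = (0.8000000, -0.8656856, 0.2656856, 0.4242642)
q + ½dt·q⊗(0,ω), renormalized = (-0.6742, -0.5339, 0.5100, 0.0169)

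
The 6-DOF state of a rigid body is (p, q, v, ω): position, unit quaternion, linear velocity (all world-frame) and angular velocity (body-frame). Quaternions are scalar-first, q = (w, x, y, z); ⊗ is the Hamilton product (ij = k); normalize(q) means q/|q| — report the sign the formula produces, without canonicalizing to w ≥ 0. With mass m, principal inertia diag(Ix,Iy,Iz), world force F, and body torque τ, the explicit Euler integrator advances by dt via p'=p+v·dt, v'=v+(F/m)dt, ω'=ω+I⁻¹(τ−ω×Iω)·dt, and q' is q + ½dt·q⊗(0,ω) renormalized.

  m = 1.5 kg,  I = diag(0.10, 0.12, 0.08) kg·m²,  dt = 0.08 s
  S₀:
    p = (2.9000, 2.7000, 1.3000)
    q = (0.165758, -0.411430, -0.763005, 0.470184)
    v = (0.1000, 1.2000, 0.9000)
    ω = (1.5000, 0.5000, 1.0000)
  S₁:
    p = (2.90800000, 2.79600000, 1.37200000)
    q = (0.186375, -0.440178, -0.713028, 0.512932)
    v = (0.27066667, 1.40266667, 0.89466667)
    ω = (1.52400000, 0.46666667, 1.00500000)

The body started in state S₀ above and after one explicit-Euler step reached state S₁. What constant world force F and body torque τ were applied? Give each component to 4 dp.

F = (3.2000, 3.8000, -0.1000)
τ = (0.0100, -0.0200, 0.0200)

velocity change Δv = (0.17066667, 0.20266667, -0.00533333)
m·(v₁−v₀)/dt = (3.2000, 3.8000, -0.1000)
Δω = ω₁−ω₀ = (0.02400000, -0.03333333, 0.00500000)
ω₀×(Iω₀) = (-0.0200, 0.0300, 0.0150)
τ = I·(Δω/dt) + ω₀×(Iω₀) = (0.0100, -0.0200, 0.0200)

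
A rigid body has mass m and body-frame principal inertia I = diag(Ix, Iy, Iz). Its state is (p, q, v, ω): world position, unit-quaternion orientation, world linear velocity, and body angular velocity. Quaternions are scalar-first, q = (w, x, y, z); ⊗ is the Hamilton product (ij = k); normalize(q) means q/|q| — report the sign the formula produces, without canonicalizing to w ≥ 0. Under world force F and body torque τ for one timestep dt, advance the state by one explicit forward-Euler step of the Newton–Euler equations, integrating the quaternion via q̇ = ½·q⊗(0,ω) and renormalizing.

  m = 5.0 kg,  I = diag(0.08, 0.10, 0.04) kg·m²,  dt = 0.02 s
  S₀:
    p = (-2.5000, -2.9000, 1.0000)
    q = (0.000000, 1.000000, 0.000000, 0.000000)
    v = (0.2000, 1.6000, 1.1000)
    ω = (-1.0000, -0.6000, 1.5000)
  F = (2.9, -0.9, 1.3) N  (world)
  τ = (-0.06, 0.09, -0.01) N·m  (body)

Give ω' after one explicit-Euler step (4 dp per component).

precession coupling ω×(Iω) = (0.0540, -0.0600, 0.0120)
angular accel α = (-1.4250, 1.5000, -0.5500)
ω + α·dt = (-1.0285, -0.5700, 1.4890)

ω' = (-1.0285, -0.5700, 1.4890)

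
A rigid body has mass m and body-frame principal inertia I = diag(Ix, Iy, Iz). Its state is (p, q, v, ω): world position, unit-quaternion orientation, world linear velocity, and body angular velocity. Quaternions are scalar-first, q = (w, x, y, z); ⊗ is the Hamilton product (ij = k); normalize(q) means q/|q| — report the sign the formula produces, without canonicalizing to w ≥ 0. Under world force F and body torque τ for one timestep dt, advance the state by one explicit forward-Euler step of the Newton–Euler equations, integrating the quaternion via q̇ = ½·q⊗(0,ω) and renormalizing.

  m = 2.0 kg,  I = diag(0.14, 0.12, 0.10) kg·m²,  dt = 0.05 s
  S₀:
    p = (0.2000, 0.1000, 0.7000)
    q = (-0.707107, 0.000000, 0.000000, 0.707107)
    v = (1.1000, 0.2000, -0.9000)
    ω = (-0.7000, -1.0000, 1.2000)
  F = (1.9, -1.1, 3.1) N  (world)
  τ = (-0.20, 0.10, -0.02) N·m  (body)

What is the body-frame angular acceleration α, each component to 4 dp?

α = (-1.6000, 1.1133, -0.0600)

ω×(Iω) gyroscopic = (0.0240, -0.0336, -0.0140)
angular accel α = (-1.6000, 1.1133, -0.0600)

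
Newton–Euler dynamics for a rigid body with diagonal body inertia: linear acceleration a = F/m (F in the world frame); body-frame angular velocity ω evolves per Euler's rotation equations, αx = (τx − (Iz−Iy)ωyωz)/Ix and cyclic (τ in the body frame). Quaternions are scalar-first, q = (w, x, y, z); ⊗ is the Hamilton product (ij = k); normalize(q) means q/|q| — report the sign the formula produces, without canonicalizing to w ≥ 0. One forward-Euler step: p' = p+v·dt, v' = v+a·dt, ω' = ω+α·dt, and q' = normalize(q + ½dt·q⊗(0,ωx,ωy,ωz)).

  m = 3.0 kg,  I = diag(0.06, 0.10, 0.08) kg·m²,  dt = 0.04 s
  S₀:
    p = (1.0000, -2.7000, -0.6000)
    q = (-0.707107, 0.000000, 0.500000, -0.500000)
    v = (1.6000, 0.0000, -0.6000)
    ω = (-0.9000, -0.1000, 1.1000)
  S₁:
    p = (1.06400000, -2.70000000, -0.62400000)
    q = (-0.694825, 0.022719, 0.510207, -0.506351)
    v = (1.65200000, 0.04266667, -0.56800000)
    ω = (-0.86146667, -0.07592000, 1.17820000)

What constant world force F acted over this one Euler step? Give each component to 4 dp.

F = (3.9000, 3.2000, 2.4000)

Δv = v₁−v₀ = (0.05200000, 0.04266667, 0.03200000)
applied force F = (3.9000, 3.2000, 2.4000)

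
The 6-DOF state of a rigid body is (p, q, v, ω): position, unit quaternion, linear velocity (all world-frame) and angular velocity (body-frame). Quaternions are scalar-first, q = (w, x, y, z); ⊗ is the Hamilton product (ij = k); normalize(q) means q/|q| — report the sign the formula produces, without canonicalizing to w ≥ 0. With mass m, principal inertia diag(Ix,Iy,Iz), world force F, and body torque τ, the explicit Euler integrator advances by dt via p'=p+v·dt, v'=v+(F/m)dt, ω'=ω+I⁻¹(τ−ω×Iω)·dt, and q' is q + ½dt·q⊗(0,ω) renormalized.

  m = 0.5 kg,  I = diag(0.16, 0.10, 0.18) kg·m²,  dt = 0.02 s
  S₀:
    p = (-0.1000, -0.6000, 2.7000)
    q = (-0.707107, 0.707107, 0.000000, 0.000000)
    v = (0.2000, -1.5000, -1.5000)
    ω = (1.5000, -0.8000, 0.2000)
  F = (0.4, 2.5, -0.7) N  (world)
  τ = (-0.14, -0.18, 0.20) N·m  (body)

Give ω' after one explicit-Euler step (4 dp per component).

ω' = (1.4841, -0.8348, 0.2142)

angular accel α = (-0.7950, -1.7400, 0.7111)
ω + α·dt = (1.4841, -0.8348, 0.2142)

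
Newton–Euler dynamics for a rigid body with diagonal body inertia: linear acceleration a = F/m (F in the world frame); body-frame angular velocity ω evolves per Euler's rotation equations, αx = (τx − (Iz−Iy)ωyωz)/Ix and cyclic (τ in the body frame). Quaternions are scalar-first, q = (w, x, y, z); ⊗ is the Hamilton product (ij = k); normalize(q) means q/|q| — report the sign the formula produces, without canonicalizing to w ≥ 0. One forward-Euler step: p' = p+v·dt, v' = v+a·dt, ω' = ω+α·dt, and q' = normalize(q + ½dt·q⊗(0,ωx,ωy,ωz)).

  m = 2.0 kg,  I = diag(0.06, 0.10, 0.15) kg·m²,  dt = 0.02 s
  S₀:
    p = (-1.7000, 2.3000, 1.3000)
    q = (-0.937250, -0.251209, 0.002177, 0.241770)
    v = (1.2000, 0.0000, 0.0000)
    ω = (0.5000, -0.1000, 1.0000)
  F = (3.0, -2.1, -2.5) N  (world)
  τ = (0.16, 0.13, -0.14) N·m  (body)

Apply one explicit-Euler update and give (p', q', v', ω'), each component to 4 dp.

a = F/m = (1.5000, -1.0500, -1.2500)
new position p' = (-1.6760, 2.3000, 1.3000)
v + (F/m)dt = (1.2300, -0.0210, -0.0250)
α = I⁻¹(τ − ω×Iω) = (2.7500, 1.7500, -0.9200)
ω + α·dt = (0.5550, -0.0650, 0.9816)
2q̇ = q⊗(0,ω) = (-0.1159478, -0.4422710, 0.4658190, -0.9132176)
q + ½dt·q⊗(0,ω), renormalized = (-0.9383, -0.2556, 0.0068, 0.2326)

p' = (-1.6760, 2.3000, 1.3000)
q' = (-0.9383, -0.2556, 0.0068, 0.2326)
v' = (1.2300, -0.0210, -0.0250)
ω' = (0.5550, -0.0650, 0.9816)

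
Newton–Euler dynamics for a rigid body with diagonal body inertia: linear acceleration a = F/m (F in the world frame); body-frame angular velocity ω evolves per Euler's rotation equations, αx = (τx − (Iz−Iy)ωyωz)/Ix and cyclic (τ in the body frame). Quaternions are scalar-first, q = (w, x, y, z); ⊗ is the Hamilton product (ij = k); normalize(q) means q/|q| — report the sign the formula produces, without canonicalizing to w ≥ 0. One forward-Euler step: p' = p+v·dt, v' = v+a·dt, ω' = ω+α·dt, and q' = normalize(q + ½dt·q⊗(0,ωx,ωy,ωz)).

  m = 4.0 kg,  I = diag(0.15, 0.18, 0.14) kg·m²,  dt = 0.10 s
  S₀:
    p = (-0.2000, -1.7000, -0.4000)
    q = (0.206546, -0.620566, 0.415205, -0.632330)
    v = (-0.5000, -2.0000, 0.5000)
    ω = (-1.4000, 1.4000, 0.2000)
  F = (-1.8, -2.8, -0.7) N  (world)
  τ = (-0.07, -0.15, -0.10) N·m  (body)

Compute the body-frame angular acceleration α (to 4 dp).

precession coupling ω×(Iω) = (-0.0112, -0.0028, -0.0588)
angular accel α = (-0.3920, -0.8178, -0.2943)

α = (-0.3920, -0.8178, -0.2943)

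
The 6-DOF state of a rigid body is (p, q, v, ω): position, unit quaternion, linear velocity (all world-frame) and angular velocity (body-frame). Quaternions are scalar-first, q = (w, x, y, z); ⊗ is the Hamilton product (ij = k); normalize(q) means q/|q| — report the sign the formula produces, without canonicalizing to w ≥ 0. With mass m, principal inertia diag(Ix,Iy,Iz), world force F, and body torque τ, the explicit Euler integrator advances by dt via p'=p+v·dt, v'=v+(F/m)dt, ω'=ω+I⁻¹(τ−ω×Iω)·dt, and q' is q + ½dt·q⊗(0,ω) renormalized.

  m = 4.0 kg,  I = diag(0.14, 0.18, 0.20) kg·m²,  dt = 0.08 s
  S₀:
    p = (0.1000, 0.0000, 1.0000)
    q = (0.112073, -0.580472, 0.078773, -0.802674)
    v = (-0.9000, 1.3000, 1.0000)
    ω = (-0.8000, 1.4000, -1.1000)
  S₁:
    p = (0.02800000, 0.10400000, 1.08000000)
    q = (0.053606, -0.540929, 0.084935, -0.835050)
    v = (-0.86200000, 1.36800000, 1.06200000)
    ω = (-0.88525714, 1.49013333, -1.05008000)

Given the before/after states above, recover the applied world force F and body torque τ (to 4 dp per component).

F = (1.9000, 3.4000, 3.1000)
τ = (-0.1800, 0.1500, 0.0800)

Δv = v₁−v₀ = (0.03800000, 0.06800000, 0.06200000)
F = m·Δv/dt = (1.9000, 3.4000, 3.1000)
ω₁ − ω₀ = (-0.08525714, 0.09013333, 0.04992000)
ω₀×(Iω₀) = (-0.0308, -0.0528, -0.0448)
I·α + gyro = (-0.1800, 0.1500, 0.0800)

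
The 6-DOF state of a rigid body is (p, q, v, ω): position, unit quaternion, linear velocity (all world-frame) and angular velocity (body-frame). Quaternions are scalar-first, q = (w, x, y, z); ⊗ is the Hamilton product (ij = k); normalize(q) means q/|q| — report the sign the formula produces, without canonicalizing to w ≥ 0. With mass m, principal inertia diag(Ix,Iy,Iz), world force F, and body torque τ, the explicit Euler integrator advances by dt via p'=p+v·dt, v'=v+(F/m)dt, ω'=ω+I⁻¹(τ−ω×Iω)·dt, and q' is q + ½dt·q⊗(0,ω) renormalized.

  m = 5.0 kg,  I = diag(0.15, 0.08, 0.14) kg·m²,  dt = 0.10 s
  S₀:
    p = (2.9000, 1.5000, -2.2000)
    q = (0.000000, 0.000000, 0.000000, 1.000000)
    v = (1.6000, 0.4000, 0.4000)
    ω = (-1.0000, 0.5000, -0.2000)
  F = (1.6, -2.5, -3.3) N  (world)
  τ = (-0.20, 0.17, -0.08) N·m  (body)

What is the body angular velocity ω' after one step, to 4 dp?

(τ − ω×Iω)/I = (-1.2933, 2.1000, -0.8214)
ω' = ω + α·dt = (-1.1293, 0.7100, -0.2821)

ω' = (-1.1293, 0.7100, -0.2821)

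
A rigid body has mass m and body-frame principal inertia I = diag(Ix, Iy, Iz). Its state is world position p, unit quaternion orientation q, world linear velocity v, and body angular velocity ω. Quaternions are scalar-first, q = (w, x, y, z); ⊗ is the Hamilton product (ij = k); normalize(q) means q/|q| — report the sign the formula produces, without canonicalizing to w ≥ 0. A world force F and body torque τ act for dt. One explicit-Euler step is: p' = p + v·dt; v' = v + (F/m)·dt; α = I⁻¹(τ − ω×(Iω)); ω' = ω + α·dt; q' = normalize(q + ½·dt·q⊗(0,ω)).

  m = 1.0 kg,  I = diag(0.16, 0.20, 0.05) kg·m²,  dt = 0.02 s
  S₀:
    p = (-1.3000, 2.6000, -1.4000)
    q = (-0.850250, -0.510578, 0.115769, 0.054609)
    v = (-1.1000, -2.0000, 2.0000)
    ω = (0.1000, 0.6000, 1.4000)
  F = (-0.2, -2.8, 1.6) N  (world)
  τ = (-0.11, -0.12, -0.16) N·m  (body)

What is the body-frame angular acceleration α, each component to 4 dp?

α = (0.1000, -0.6770, -3.2480)

gyro term ω×Iω = (-0.1260, 0.0154, 0.0024)
angular accel α = (0.1000, -0.6770, -3.2480)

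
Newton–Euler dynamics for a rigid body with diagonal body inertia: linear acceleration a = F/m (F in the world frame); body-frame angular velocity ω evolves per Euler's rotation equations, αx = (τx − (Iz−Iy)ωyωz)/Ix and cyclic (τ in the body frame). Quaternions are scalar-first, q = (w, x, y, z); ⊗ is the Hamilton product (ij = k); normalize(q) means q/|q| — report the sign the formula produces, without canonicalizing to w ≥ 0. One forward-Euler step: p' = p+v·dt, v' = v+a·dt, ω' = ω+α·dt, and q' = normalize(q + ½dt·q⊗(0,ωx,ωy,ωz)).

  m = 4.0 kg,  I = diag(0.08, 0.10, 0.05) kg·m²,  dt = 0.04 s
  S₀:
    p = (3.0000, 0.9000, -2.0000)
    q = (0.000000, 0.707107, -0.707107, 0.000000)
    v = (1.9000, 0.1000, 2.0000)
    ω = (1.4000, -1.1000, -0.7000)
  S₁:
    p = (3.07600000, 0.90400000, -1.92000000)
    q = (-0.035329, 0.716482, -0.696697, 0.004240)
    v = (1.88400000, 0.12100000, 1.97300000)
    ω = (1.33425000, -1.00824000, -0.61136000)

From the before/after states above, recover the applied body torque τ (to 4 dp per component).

τ = (-0.1700, 0.2000, 0.0800)

rate change Δω = (-0.06575000, 0.09176000, 0.08864000)
gyro term ω₀×Iω₀ = (-0.0385, -0.0294, -0.0308)
applied torque τ = (-0.1700, 0.2000, 0.0800)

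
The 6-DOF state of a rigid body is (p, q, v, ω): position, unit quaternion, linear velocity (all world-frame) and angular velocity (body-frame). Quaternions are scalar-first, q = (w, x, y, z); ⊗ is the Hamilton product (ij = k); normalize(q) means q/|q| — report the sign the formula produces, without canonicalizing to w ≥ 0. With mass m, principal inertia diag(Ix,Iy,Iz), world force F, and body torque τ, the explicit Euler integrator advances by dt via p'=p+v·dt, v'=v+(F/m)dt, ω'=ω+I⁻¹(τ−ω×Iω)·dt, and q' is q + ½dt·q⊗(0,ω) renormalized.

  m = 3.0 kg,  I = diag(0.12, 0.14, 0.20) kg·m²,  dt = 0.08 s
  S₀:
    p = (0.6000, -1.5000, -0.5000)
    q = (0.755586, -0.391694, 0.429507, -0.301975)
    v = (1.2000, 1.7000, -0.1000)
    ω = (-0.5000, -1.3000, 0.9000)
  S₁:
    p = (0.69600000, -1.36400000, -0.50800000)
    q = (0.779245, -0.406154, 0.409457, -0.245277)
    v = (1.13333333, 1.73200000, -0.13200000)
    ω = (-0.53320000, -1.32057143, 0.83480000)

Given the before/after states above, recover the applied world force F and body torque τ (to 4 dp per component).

Δω = ω₁−ω₀ = (-0.03320000, -0.02057143, -0.06520000)
I·α + gyro = (-0.1200, 0.0000, -0.1500)
velocity change Δv = (-0.06666667, 0.03200000, -0.03200000)
F = m·Δv/dt = (-2.5000, 1.2000, -1.2000)

F = (-2.5000, 1.2000, -1.2000)
τ = (-0.1200, 0.0000, -0.1500)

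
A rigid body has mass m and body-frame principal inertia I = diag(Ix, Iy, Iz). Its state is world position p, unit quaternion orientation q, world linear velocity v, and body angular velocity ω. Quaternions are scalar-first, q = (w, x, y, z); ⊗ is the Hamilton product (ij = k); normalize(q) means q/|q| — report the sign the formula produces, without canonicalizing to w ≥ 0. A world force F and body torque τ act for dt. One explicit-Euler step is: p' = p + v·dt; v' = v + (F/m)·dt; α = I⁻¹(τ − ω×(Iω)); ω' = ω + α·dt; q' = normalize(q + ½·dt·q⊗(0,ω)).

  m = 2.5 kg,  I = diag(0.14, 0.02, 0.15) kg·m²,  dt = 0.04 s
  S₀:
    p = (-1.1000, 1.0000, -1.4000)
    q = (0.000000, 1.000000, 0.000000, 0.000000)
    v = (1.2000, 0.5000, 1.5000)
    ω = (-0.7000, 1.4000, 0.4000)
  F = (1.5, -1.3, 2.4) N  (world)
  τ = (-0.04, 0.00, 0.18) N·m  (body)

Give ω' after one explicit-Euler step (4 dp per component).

ω' = (-0.7322, 1.3944, 0.4166)

gyro term ω×Iω = (0.0728, 0.0028, 0.1176)
(τ − ω×Iω)/I = (-0.8057, -0.1400, 0.4160)
ω' = ω + α·dt = (-0.7322, 1.3944, 0.4166)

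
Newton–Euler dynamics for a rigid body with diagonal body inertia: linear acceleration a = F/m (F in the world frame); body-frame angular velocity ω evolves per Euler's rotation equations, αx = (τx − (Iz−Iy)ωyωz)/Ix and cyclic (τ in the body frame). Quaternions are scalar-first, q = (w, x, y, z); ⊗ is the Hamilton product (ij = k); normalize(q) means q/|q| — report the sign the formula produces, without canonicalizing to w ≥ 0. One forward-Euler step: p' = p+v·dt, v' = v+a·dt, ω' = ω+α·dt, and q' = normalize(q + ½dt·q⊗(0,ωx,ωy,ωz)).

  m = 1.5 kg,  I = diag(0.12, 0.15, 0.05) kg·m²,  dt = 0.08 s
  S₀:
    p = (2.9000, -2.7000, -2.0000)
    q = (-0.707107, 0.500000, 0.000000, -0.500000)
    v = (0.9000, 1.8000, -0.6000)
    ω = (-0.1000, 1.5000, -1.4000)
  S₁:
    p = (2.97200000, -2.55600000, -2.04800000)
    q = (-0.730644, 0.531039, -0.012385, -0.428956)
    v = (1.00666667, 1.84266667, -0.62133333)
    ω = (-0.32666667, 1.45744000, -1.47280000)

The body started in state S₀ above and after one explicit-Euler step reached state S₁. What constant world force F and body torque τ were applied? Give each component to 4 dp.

F = (2.0000, 0.8000, -0.4000)
τ = (-0.1300, -0.0700, -0.0500)

Δω = ω₁−ω₀ = (-0.22666667, -0.04256000, -0.07280000)
gyro term ω₀×Iω₀ = (0.2100, 0.0098, -0.0045)
τ = I·(Δω/dt) + ω₀×(Iω₀) = (-0.1300, -0.0700, -0.0500)
velocity change Δv = (0.10666667, 0.04266667, -0.02133333)
applied force F = (2.0000, 0.8000, -0.4000)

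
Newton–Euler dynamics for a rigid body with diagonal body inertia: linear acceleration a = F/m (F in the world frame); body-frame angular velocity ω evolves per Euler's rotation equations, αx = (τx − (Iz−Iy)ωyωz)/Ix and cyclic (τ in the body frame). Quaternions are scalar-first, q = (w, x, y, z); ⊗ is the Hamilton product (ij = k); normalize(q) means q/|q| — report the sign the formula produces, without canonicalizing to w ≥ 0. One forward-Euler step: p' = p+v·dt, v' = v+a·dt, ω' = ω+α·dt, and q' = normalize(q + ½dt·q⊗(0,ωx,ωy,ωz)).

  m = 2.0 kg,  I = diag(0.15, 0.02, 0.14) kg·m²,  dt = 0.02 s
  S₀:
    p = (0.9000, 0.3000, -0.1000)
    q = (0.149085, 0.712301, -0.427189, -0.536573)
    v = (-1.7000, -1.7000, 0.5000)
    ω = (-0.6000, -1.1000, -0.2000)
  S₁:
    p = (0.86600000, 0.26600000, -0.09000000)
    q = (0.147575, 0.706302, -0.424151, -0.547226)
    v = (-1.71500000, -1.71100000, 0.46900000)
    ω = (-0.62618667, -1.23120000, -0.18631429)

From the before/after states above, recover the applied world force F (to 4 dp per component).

v₁ − v₀ = (-0.01500000, -0.01100000, -0.03100000)
applied force F = (-1.5000, -1.1000, -3.1000)

F = (-1.5000, -1.1000, -3.1000)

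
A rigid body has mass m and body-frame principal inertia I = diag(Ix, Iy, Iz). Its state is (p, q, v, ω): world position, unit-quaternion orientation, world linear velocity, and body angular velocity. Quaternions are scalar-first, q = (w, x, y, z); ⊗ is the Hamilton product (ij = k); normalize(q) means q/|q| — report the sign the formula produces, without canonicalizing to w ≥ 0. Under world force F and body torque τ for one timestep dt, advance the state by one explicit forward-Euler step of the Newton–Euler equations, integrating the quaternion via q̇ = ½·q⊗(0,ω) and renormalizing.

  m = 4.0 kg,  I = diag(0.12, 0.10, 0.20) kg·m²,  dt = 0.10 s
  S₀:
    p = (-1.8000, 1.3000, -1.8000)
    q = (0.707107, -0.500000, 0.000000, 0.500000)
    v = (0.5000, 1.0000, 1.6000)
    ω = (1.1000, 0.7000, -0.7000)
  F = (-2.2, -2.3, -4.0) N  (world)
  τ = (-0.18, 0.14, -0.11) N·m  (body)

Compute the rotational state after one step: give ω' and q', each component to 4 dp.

ω' = (0.9908, 0.7784, -0.7473)
q' = (0.7501, -0.4773, 0.0347, 0.4565)

ω×(Iω) gyroscopic = (-0.0490, 0.0616, -0.0154)
angular accel α = (-1.0917, 0.7840, -0.4730)
ω + α·dt = (0.9908, 0.7784, -0.7473)
q⊗(0,ω) = (0.9000000, 0.4278177, 0.6949749, -0.8449749)
q' = normalize(q + ½dt·q⊗(0,ω)) = (0.7501, -0.4773, 0.0347, 0.4565)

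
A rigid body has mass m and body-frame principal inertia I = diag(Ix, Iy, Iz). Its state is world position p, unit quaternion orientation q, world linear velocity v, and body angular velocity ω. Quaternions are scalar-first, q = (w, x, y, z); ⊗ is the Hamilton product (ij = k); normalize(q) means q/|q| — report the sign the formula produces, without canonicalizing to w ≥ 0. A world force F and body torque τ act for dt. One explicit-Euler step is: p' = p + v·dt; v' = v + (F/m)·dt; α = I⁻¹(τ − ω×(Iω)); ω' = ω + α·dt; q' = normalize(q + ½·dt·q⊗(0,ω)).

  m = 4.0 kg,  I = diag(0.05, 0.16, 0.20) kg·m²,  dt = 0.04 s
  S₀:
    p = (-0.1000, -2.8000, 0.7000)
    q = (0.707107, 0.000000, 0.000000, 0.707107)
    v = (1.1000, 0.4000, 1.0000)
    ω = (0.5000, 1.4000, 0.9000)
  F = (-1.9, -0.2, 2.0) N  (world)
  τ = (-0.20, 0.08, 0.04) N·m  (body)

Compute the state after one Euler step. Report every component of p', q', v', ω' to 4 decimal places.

p' = p + v·dt = (-0.0560, -2.7840, 0.7400)
v + (F/m)dt = (1.0810, 0.3980, 1.0200)
ω×(Iω) gyroscopic = (0.0504, -0.0675, 0.0770)
angular accel α = (-5.0080, 0.9219, -0.1850)
ω + α·dt = (0.2997, 1.4369, 0.8926)
Hamilton product q⊗(0,ω) = (-0.6363963, -0.6363963, 1.3435033, 0.6363963)
updated quaternion q' = (0.6940, -0.0127, 0.0269, 0.7194)

p' = (-0.0560, -2.7840, 0.7400)
q' = (0.6940, -0.0127, 0.0269, 0.7194)
v' = (1.0810, 0.3980, 1.0200)
ω' = (0.2997, 1.4369, 0.8926)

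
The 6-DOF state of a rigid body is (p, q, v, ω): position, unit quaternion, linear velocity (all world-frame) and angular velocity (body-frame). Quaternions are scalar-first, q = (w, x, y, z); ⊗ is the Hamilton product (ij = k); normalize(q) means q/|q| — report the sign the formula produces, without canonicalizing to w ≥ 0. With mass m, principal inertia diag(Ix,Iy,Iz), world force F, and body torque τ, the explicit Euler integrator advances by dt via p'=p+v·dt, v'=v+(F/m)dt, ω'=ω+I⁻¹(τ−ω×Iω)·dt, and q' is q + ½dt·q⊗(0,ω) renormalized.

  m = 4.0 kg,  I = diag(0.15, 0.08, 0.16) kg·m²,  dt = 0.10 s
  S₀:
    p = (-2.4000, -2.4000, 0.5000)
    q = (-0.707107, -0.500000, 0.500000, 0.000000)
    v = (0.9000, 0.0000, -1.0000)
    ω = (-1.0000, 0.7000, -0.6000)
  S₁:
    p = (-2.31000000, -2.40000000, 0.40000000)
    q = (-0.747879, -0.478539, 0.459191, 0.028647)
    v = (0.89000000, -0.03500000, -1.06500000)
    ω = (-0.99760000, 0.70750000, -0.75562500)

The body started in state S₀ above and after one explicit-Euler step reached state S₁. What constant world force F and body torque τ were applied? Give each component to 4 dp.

F = (-0.4000, -1.4000, -2.6000)
τ = (-0.0300, 0.0000, -0.2000)

rate change Δω = (0.00240000, 0.00750000, -0.15562500)
gyro term ω₀×Iω₀ = (-0.0336, -0.0060, 0.0490)
τ = I·(Δω/dt) + ω₀×(Iω₀) = (-0.0300, 0.0000, -0.2000)
Δv = v₁−v₀ = (-0.01000000, -0.03500000, -0.06500000)
m·(v₁−v₀)/dt = (-0.4000, -1.4000, -2.6000)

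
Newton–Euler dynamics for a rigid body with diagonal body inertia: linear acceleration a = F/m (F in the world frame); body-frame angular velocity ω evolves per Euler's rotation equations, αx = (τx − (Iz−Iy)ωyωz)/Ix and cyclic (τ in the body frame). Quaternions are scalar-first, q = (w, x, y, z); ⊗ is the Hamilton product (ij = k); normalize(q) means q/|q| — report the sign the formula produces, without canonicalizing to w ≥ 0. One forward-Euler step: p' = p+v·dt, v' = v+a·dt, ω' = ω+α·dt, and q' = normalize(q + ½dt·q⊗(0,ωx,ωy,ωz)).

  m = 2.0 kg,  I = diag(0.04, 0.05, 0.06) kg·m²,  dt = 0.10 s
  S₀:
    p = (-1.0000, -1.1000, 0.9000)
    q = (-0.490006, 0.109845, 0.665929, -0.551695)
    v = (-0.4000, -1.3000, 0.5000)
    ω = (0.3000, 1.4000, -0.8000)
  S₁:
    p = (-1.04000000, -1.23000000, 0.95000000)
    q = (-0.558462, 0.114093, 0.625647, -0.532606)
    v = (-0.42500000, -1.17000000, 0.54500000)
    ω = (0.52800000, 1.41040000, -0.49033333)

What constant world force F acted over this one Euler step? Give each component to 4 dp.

velocity change Δv = (-0.02500000, 0.13000000, 0.04500000)
F = m·Δv/dt = (-0.5000, 2.6000, 0.9000)

F = (-0.5000, 2.6000, 0.9000)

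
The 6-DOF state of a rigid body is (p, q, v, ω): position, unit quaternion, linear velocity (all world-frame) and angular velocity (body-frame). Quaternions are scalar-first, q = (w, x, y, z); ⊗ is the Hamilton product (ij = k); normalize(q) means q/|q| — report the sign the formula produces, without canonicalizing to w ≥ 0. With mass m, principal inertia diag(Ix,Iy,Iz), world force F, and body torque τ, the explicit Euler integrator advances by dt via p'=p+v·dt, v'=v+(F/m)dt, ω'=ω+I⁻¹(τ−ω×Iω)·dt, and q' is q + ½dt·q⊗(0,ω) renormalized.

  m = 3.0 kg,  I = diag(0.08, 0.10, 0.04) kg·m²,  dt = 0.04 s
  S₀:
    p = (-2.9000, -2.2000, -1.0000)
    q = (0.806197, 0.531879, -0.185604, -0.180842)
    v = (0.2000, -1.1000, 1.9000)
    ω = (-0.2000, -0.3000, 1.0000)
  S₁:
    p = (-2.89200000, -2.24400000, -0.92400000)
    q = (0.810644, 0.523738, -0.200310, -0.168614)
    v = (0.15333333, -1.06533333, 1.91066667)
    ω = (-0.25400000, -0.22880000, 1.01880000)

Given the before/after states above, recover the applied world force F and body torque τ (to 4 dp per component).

rate change Δω = (-0.05400000, 0.07120000, 0.01880000)
ω₀×(Iω₀) = (0.0180, -0.0080, 0.0012)
τ = I·(Δω/dt) + ω₀×(Iω₀) = (-0.0900, 0.1700, 0.0200)
velocity change Δv = (-0.04666667, 0.03466667, 0.01066667)
applied force F = (-3.5000, 2.6000, 0.8000)

F = (-3.5000, 2.6000, 0.8000)
τ = (-0.0900, 0.1700, 0.0200)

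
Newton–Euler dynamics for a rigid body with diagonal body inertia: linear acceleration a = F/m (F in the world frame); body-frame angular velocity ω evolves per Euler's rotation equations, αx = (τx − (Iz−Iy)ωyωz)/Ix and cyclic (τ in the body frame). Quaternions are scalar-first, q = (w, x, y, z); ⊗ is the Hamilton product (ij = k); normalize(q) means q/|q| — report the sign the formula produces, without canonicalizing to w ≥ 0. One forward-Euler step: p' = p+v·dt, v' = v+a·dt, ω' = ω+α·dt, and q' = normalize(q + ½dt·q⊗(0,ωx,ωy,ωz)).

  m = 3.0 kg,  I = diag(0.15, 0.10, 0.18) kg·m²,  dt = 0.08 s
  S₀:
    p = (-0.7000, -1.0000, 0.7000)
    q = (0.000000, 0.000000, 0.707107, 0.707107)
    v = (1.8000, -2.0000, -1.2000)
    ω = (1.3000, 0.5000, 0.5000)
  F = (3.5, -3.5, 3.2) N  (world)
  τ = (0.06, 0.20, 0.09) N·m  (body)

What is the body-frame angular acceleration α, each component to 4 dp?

α = (0.2667, 2.1950, 0.6806)

gyro term ω×Iω = (0.0200, -0.0195, -0.0325)
α = I⁻¹(τ − ω×Iω) = (0.2667, 2.1950, 0.6806)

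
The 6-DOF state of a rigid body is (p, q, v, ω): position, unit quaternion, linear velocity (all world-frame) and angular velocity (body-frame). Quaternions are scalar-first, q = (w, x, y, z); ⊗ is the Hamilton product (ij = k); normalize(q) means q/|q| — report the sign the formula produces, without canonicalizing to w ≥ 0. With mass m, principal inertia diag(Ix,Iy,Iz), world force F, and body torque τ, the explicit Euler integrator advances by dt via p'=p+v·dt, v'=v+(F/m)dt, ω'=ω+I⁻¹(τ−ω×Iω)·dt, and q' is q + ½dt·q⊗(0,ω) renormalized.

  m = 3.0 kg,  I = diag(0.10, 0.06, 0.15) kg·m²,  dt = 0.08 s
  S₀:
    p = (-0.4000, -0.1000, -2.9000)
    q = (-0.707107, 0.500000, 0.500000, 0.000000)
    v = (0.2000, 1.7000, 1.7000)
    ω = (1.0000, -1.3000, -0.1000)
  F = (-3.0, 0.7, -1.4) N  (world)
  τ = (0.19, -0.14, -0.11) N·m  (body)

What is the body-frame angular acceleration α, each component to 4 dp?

ω×(Iω) gyroscopic = (0.0117, 0.0050, 0.0520)
angular accel α = (1.7830, -2.4167, -1.0800)

α = (1.7830, -2.4167, -1.0800)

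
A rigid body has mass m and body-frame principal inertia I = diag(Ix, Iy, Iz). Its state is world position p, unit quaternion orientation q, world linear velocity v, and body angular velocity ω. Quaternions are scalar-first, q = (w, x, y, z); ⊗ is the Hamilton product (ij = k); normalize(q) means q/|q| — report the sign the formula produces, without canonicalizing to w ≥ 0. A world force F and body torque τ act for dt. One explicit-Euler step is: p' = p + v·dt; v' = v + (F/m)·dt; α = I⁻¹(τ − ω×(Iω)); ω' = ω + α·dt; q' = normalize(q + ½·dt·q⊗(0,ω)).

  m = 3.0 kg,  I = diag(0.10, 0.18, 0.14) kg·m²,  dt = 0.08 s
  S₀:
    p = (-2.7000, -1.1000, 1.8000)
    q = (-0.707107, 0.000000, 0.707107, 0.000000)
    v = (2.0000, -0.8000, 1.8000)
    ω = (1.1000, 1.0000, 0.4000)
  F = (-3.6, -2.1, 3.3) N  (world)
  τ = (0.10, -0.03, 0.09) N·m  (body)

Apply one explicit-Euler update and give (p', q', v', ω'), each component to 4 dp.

p' = (-2.5400, -1.1640, 1.9440)
q' = (-0.7340, -0.0198, 0.6775, -0.0423)
v' = (1.9040, -0.8560, 1.8880)
ω' = (1.1928, 0.9945, 0.4011)

a = F/m = (-1.2000, -0.7000, 1.1000)
new position p' = (-2.5400, -1.1640, 1.9440)
new velocity v' = (1.9040, -0.8560, 1.8880)
ω×(Iω) gyroscopic = (-0.0160, -0.0176, 0.0880)
angular accel α = (1.1600, -0.0689, 0.0143)
ω + α·dt = (1.1928, 0.9945, 0.4011)
2q̇ = q⊗(0,ω) = (-0.7071070, -0.4949749, -0.7071070, -1.0606605)
q + ½dt·q⊗(0,ω), renormalized = (-0.7340, -0.0198, 0.6775, -0.0423)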